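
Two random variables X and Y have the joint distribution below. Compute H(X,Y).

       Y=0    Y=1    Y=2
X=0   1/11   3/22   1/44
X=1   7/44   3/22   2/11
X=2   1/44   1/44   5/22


H(X,Y) = -Σ p(x,y) log₂ p(x,y)
  p(0,0)=1/11: -0.0909 × log₂(0.0909) = 0.3145
  p(0,1)=3/22: -0.1364 × log₂(0.1364) = 0.3920
  p(0,2)=1/44: -0.0227 × log₂(0.0227) = 0.1241
  p(1,0)=7/44: -0.1591 × log₂(0.1591) = 0.4219
  p(1,1)=3/22: -0.1364 × log₂(0.1364) = 0.3920
  p(1,2)=2/11: -0.1818 × log₂(0.1818) = 0.4472
  p(2,0)=1/44: -0.0227 × log₂(0.0227) = 0.1241
  p(2,1)=1/44: -0.0227 × log₂(0.0227) = 0.1241
  p(2,2)=5/22: -0.2273 × log₂(0.2273) = 0.4858
H(X,Y) = 2.8256 bits


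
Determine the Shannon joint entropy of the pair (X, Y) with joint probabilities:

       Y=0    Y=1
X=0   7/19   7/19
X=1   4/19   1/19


H(X,Y) = -Σ p(x,y) log₂ p(x,y)
  p(0,0)=7/19: -0.3684 × log₂(0.3684) = 0.5307
  p(0,1)=7/19: -0.3684 × log₂(0.3684) = 0.5307
  p(1,0)=4/19: -0.2105 × log₂(0.2105) = 0.4732
  p(1,1)=1/19: -0.0526 × log₂(0.0526) = 0.2236
H(X,Y) = 1.7583 bits


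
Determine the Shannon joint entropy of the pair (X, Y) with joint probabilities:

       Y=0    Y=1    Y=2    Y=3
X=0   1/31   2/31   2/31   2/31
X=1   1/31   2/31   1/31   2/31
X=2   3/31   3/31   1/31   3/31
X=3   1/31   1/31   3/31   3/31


H(X,Y) = -Σ p(x,y) log₂ p(x,y)
  p(0,0)=1/31: -0.0323 × log₂(0.0323) = 0.1598
  p(0,1)=2/31: -0.0645 × log₂(0.0645) = 0.2551
  p(0,2)=2/31: -0.0645 × log₂(0.0645) = 0.2551
  p(0,3)=2/31: -0.0645 × log₂(0.0645) = 0.2551
  p(1,0)=1/31: -0.0323 × log₂(0.0323) = 0.1598
  p(1,1)=2/31: -0.0645 × log₂(0.0645) = 0.2551
  p(1,2)=1/31: -0.0323 × log₂(0.0323) = 0.1598
  p(1,3)=2/31: -0.0645 × log₂(0.0645) = 0.2551
  p(2,0)=3/31: -0.0968 × log₂(0.0968) = 0.3261
  p(2,1)=3/31: -0.0968 × log₂(0.0968) = 0.3261
  p(2,2)=1/31: -0.0323 × log₂(0.0323) = 0.1598
  p(2,3)=3/31: -0.0968 × log₂(0.0968) = 0.3261
  p(3,0)=1/31: -0.0323 × log₂(0.0323) = 0.1598
  p(3,1)=1/31: -0.0323 × log₂(0.0323) = 0.1598
  p(3,2)=3/31: -0.0968 × log₂(0.0968) = 0.3261
  p(3,3)=3/31: -0.0968 × log₂(0.0968) = 0.3261
H(X,Y) = 3.8647 bits


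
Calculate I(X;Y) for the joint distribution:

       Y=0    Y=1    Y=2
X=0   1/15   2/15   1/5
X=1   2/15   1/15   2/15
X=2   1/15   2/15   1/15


H(X) = 1.5656, H(Y) = 1.5656, H(X,Y) = 3.0566
I(X;Y) = H(X) + H(Y) - H(X,Y) = 0.0746 bits


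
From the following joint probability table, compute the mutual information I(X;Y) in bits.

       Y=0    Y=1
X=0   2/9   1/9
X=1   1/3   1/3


H(X) = 0.9183, H(Y) = 0.9911, H(X,Y) = 1.8911
I(X;Y) = H(X) + H(Y) - H(X,Y) = 0.0183 bits


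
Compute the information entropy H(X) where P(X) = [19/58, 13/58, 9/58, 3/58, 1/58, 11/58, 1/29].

H(X) = -Σ p(x) log₂ p(x)
  -19/58 × log₂(19/58) = 0.5274
  -13/58 × log₂(13/58) = 0.4836
  -9/58 × log₂(9/58) = 0.4171
  -3/58 × log₂(3/58) = 0.2210
  -1/58 × log₂(1/58) = 0.1010
  -11/58 × log₂(11/58) = 0.4549
  -1/29 × log₂(1/29) = 0.1675
H(X) = 2.3726 bits


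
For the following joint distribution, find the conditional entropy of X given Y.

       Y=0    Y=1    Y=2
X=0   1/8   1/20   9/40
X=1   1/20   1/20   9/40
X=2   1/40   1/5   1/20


H(X|Y) = Σ_y p(y) H(X|Y=y)
  p(Y=0) = 1/5, H(X|Y=0) = 1.2988
  p(Y=1) = 3/10, H(X|Y=1) = 1.2516
  p(Y=2) = 1/2, H(X|Y=2) = 1.3690
H(X|Y) = 0.2000×1.2988 + 0.3000×1.2516 + 0.5000×1.3690 = 1.3197 bits


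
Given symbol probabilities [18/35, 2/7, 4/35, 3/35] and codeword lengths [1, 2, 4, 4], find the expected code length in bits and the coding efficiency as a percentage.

Average length L = Σ p_i × l_i = 1.8857 bits
Entropy H = 1.6712 bits
Efficiency η = H/L × 100% = 88.62%


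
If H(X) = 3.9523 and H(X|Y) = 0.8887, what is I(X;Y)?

I(X;Y) = H(X) - H(X|Y)
I(X;Y) = 3.9523 - 0.8887 = 3.0636 bits


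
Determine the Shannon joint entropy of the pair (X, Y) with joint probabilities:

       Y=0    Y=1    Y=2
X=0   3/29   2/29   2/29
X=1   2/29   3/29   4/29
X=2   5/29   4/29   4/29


H(X,Y) = -Σ p(x,y) log₂ p(x,y)
  p(0,0)=3/29: -0.1034 × log₂(0.1034) = 0.3386
  p(0,1)=2/29: -0.0690 × log₂(0.0690) = 0.2661
  p(0,2)=2/29: -0.0690 × log₂(0.0690) = 0.2661
  p(1,0)=2/29: -0.0690 × log₂(0.0690) = 0.2661
  p(1,1)=3/29: -0.1034 × log₂(0.1034) = 0.3386
  p(1,2)=4/29: -0.1379 × log₂(0.1379) = 0.3942
  p(2,0)=5/29: -0.1724 × log₂(0.1724) = 0.4373
  p(2,1)=4/29: -0.1379 × log₂(0.1379) = 0.3942
  p(2,2)=4/29: -0.1379 × log₂(0.1379) = 0.3942
H(X,Y) = 3.0952 bits


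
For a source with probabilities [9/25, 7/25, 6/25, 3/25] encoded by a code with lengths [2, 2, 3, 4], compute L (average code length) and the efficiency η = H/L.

Average length L = Σ p_i × l_i = 2.4800 bits
Entropy H = 1.9060 bits
Efficiency η = H/L × 100% = 76.86%


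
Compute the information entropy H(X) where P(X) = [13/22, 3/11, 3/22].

H(X) = -Σ p(x) log₂ p(x)
  -13/22 × log₂(13/22) = 0.4485
  -3/11 × log₂(3/11) = 0.5112
  -3/22 × log₂(3/22) = 0.3920
H(X) = 1.3517 bits


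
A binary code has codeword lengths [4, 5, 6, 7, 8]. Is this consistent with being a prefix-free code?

Kraft inequality: Σ 2^(-l_i) ≤ 1 for prefix-free code
Calculating: 2^(-4) + 2^(-5) + 2^(-6) + 2^(-7) + 2^(-8)
= 0.0625 + 0.03125 + 0.015625 + 0.0078125 + 0.00390625
= 0.1211
Since 0.1211 ≤ 1, prefix-free code exists


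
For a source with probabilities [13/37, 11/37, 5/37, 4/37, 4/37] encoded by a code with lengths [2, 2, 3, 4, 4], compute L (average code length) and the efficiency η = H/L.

Average length L = Σ p_i × l_i = 2.5676 bits
Entropy H = 2.1346 bits
Efficiency η = H/L × 100% = 83.14%


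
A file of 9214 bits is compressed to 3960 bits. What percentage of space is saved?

Space savings = (1 - Compressed/Original) × 100%
= (1 - 3960/9214) × 100%
= 57.02%


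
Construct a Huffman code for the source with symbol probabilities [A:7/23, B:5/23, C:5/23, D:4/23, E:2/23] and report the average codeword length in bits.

Huffman tree construction:
Combine smallest probabilities repeatedly
Resulting codes:
  A: 11 (length 2)
  B: 00 (length 2)
  C: 01 (length 2)
  D: 101 (length 3)
  E: 100 (length 3)
Average length = Σ p(s) × length(s) = 2.2609 bits


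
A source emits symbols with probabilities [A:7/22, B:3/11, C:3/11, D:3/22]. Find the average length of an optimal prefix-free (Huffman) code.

Huffman tree construction:
Combine smallest probabilities repeatedly
Resulting codes:
  A: 11 (length 2)
  B: 01 (length 2)
  C: 10 (length 2)
  D: 00 (length 2)
Average length = Σ p(s) × length(s) = 2.0000 bits


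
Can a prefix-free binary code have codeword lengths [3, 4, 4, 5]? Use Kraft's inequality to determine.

Kraft inequality: Σ 2^(-l_i) ≤ 1 for prefix-free code
Calculating: 2^(-3) + 2^(-4) + 2^(-4) + 2^(-5)
= 0.125 + 0.0625 + 0.0625 + 0.03125
= 0.2812
Since 0.2812 ≤ 1, prefix-free code exists


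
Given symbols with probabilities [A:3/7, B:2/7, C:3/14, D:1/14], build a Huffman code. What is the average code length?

Huffman tree construction:
Combine smallest probabilities repeatedly
Resulting codes:
  A: 0 (length 1)
  B: 10 (length 2)
  C: 111 (length 3)
  D: 110 (length 3)
Average length = Σ p(s) × length(s) = 1.8571 bits


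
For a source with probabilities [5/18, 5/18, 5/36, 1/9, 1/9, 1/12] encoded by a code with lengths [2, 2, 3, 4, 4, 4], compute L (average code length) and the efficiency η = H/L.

Average length L = Σ p_i × l_i = 2.7500 bits
Entropy H = 2.4254 bits
Efficiency η = H/L × 100% = 88.20%


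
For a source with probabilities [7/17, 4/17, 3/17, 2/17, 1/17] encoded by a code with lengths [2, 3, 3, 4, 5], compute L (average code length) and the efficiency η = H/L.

Average length L = Σ p_i × l_i = 2.8235 bits
Entropy H = 2.0636 bits
Efficiency η = H/L × 100% = 73.08%


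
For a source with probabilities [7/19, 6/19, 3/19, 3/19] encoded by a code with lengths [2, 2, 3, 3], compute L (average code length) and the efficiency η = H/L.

Average length L = Σ p_i × l_i = 2.3158 bits
Entropy H = 1.8968 bits
Efficiency η = H/L × 100% = 81.91%


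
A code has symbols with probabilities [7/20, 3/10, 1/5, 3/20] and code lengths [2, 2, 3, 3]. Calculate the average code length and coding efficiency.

Average length L = Σ p_i × l_i = 2.3500 bits
Entropy H = 1.9261 bits
Efficiency η = H/L × 100% = 81.96%


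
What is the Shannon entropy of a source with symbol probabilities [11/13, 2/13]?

H(X) = -Σ p(x) log₂ p(x)
  -11/13 × log₂(11/13) = 0.2039
  -2/13 × log₂(2/13) = 0.4155
H(X) = 0.6194 bits


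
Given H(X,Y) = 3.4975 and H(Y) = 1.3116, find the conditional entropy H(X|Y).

Chain rule: H(X,Y) = H(X|Y) + H(Y)
H(X|Y) = H(X,Y) - H(Y) = 3.4975 - 1.3116 = 2.1859 bits


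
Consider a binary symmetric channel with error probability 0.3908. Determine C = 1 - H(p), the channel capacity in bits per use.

For BSC with error probability p:
C = 1 - H(p) where H(p) is binary entropy
H(0.3908) = -0.3908 × log₂(0.3908) - 0.6092 × log₂(0.6092)
H(p) = 0.9653
C = 1 - 0.9653 = 0.0347 bits/use


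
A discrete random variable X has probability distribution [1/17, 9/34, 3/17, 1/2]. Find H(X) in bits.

H(X) = -Σ p(x) log₂ p(x)
  -1/17 × log₂(1/17) = 0.2404
  -9/34 × log₂(9/34) = 0.5076
  -3/17 × log₂(3/17) = 0.4416
  -1/2 × log₂(1/2) = 0.5000
H(X) = 1.6896 bits


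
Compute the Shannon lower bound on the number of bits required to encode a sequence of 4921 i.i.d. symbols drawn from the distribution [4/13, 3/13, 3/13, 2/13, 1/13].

Entropy H = 2.1997 bits/symbol
Minimum bits = H × n = 2.1997 × 4921
= 10824.66 bits


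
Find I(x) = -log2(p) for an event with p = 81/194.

Information content I(x) = -log₂(p(x))
I = -log₂(81/194) = -log₂(0.4175)
I = 1.2601 bits


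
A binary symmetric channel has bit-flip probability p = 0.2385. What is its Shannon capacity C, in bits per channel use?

For BSC with error probability p:
C = 1 - H(p) where H(p) is binary entropy
H(0.2385) = -0.2385 × log₂(0.2385) - 0.7615 × log₂(0.7615)
H(p) = 0.7925
C = 1 - 0.7925 = 0.2075 bits/use


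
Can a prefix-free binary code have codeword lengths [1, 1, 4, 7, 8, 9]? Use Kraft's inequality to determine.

Kraft inequality: Σ 2^(-l_i) ≤ 1 for prefix-free code
Calculating: 2^(-1) + 2^(-1) + 2^(-4) + 2^(-7) + 2^(-8) + 2^(-9)
= 0.5 + 0.5 + 0.0625 + 0.0078125 + 0.00390625 + 0.001953125
= 1.0762
Since 1.0762 > 1, prefix-free code does not exist


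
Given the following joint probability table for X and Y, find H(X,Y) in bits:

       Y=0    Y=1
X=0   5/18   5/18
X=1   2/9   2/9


H(X,Y) = -Σ p(x,y) log₂ p(x,y)
  p(0,0)=5/18: -0.2778 × log₂(0.2778) = 0.5133
  p(0,1)=5/18: -0.2778 × log₂(0.2778) = 0.5133
  p(1,0)=2/9: -0.2222 × log₂(0.2222) = 0.4822
  p(1,1)=2/9: -0.2222 × log₂(0.2222) = 0.4822
H(X,Y) = 1.9911 bits


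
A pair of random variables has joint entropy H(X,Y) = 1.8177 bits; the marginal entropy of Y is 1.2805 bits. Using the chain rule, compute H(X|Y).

Chain rule: H(X,Y) = H(X|Y) + H(Y)
H(X|Y) = H(X,Y) - H(Y) = 1.8177 - 1.2805 = 0.5372 bits


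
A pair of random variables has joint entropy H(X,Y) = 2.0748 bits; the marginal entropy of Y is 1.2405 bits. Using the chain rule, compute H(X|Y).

Chain rule: H(X,Y) = H(X|Y) + H(Y)
H(X|Y) = H(X,Y) - H(Y) = 2.0748 - 1.2405 = 0.8343 bits


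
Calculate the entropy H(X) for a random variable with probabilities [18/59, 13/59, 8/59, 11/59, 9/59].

H(X) = -Σ p(x) log₂ p(x)
  -18/59 × log₂(18/59) = 0.5225
  -13/59 × log₂(13/59) = 0.4808
  -8/59 × log₂(8/59) = 0.3909
  -11/59 × log₂(11/59) = 0.4518
  -9/59 × log₂(9/59) = 0.4138
H(X) = 2.2598 bits


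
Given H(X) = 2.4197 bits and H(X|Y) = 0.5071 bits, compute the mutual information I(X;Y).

I(X;Y) = H(X) - H(X|Y)
I(X;Y) = 2.4197 - 0.5071 = 1.9126 bits


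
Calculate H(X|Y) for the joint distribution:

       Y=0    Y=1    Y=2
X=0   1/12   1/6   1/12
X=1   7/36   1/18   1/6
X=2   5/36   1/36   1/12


H(X|Y) = Σ_y p(y) H(X|Y=y)
  p(Y=0) = 5/12, H(X|Y=0) = 1.5058
  p(Y=1) = 1/4, H(X|Y=1) = 1.2244
  p(Y=2) = 1/3, H(X|Y=2) = 1.5000
H(X|Y) = 0.4167×1.5058 + 0.2500×1.2244 + 0.3333×1.5000 = 1.4335 bits


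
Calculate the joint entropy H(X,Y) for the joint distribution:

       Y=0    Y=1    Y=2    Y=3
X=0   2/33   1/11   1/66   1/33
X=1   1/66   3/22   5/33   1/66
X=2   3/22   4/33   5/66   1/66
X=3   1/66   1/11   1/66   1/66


H(X,Y) = -Σ p(x,y) log₂ p(x,y)
  p(0,0)=2/33: -0.0606 × log₂(0.0606) = 0.2451
  p(0,1)=1/11: -0.0909 × log₂(0.0909) = 0.3145
  p(0,2)=1/66: -0.0152 × log₂(0.0152) = 0.0916
  p(0,3)=1/33: -0.0303 × log₂(0.0303) = 0.1529
  p(1,0)=1/66: -0.0152 × log₂(0.0152) = 0.0916
  p(1,1)=3/22: -0.1364 × log₂(0.1364) = 0.3920
  p(1,2)=5/33: -0.1515 × log₂(0.1515) = 0.4125
  p(1,3)=1/66: -0.0152 × log₂(0.0152) = 0.0916
  p(2,0)=3/22: -0.1364 × log₂(0.1364) = 0.3920
  p(2,1)=4/33: -0.1212 × log₂(0.1212) = 0.3690
  p(2,2)=5/66: -0.0758 × log₂(0.0758) = 0.2820
  p(2,3)=1/66: -0.0152 × log₂(0.0152) = 0.0916
  p(3,0)=1/66: -0.0152 × log₂(0.0152) = 0.0916
  p(3,1)=1/11: -0.0909 × log₂(0.0909) = 0.3145
  p(3,2)=1/66: -0.0152 × log₂(0.0152) = 0.0916
  p(3,3)=1/66: -0.0152 × log₂(0.0152) = 0.0916
H(X,Y) = 3.5155 bits


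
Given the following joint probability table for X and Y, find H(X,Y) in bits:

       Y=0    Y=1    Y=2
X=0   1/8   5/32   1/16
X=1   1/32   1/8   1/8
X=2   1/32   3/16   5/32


H(X,Y) = -Σ p(x,y) log₂ p(x,y)
  p(0,0)=1/8: -0.1250 × log₂(0.1250) = 0.3750
  p(0,1)=5/32: -0.1562 × log₂(0.1562) = 0.4184
  p(0,2)=1/16: -0.0625 × log₂(0.0625) = 0.2500
  p(1,0)=1/32: -0.0312 × log₂(0.0312) = 0.1562
  p(1,1)=1/8: -0.1250 × log₂(0.1250) = 0.3750
  p(1,2)=1/8: -0.1250 × log₂(0.1250) = 0.3750
  p(2,0)=1/32: -0.0312 × log₂(0.0312) = 0.1562
  p(2,1)=3/16: -0.1875 × log₂(0.1875) = 0.4528
  p(2,2)=5/32: -0.1562 × log₂(0.1562) = 0.4184
H(X,Y) = 2.9772 bits


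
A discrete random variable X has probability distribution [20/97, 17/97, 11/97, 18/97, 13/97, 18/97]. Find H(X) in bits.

H(X) = -Σ p(x) log₂ p(x)
  -20/97 × log₂(20/97) = 0.4697
  -17/97 × log₂(17/97) = 0.4403
  -11/97 × log₂(11/97) = 0.3561
  -18/97 × log₂(18/97) = 0.4509
  -13/97 × log₂(13/97) = 0.3886
  -18/97 × log₂(18/97) = 0.4509
H(X) = 2.5566 bits


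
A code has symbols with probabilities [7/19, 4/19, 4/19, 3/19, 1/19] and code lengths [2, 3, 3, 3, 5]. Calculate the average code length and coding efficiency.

Average length L = Σ p_i × l_i = 2.7368 bits
Entropy H = 2.1213 bits
Efficiency η = H/L × 100% = 77.51%


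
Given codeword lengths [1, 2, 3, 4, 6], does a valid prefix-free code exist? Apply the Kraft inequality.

Kraft inequality: Σ 2^(-l_i) ≤ 1 for prefix-free code
Calculating: 2^(-1) + 2^(-2) + 2^(-3) + 2^(-4) + 2^(-6)
= 0.5 + 0.25 + 0.125 + 0.0625 + 0.015625
= 0.9531
Since 0.9531 ≤ 1, prefix-free code exists


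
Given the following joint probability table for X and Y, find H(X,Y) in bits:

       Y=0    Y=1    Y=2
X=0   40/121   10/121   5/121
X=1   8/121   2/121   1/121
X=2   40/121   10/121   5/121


H(X,Y) = -Σ p(x,y) log₂ p(x,y)
  p(0,0)=40/121: -0.3306 × log₂(0.3306) = 0.5279
  p(0,1)=10/121: -0.0826 × log₂(0.0826) = 0.2973
  p(0,2)=5/121: -0.0413 × log₂(0.0413) = 0.1900
  p(1,0)=8/121: -0.0661 × log₂(0.0661) = 0.2591
  p(1,1)=2/121: -0.0165 × log₂(0.0165) = 0.0978
  p(1,2)=1/121: -0.0083 × log₂(0.0083) = 0.0572
  p(2,0)=40/121: -0.3306 × log₂(0.3306) = 0.5279
  p(2,1)=10/121: -0.0826 × log₂(0.0826) = 0.2973
  p(2,2)=5/121: -0.0413 × log₂(0.0413) = 0.1900
H(X,Y) = 2.4444 bits


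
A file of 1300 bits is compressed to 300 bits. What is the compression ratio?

Compression ratio = Original / Compressed
= 1300 / 300 = 4.33:1


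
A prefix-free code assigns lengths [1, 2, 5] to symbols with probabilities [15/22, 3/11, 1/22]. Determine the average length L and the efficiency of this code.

Average length L = Σ p_i × l_i = 1.4545 bits
Entropy H = 1.0907 bits
Efficiency η = H/L × 100% = 74.98%


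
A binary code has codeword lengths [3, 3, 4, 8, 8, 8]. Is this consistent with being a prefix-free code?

Kraft inequality: Σ 2^(-l_i) ≤ 1 for prefix-free code
Calculating: 2^(-3) + 2^(-3) + 2^(-4) + 2^(-8) + 2^(-8) + 2^(-8)
= 0.125 + 0.125 + 0.0625 + 0.00390625 + 0.00390625 + 0.00390625
= 0.3242
Since 0.3242 ≤ 1, prefix-free code exists


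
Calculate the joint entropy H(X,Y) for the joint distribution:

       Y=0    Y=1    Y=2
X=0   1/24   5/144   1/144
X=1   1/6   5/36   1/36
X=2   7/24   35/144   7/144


H(X,Y) = -Σ p(x,y) log₂ p(x,y)
  p(0,0)=1/24: -0.0417 × log₂(0.0417) = 0.1910
  p(0,1)=5/144: -0.0347 × log₂(0.0347) = 0.1683
  p(0,2)=1/144: -0.0069 × log₂(0.0069) = 0.0498
  p(1,0)=1/6: -0.1667 × log₂(0.1667) = 0.4308
  p(1,1)=5/36: -0.1389 × log₂(0.1389) = 0.3956
  p(1,2)=1/36: -0.0278 × log₂(0.0278) = 0.1436
  p(2,0)=7/24: -0.2917 × log₂(0.2917) = 0.5185
  p(2,1)=35/144: -0.2431 × log₂(0.2431) = 0.4960
  p(2,2)=7/144: -0.0486 × log₂(0.0486) = 0.2121
H(X,Y) = 2.6057 bits


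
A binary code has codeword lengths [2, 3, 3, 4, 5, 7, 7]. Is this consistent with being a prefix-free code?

Kraft inequality: Σ 2^(-l_i) ≤ 1 for prefix-free code
Calculating: 2^(-2) + 2^(-3) + 2^(-3) + 2^(-4) + 2^(-5) + 2^(-7) + 2^(-7)
= 0.25 + 0.125 + 0.125 + 0.0625 + 0.03125 + 0.0078125 + 0.0078125
= 0.6094
Since 0.6094 ≤ 1, prefix-free code exists


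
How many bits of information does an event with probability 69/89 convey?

Information content I(x) = -log₂(p(x))
I = -log₂(69/89) = -log₂(0.7753)
I = 0.3672 bits


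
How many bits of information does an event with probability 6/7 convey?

Information content I(x) = -log₂(p(x))
I = -log₂(6/7) = -log₂(0.8571)
I = 0.2224 bits


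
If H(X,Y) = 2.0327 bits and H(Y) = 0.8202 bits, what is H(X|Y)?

Chain rule: H(X,Y) = H(X|Y) + H(Y)
H(X|Y) = H(X,Y) - H(Y) = 2.0327 - 0.8202 = 1.2125 bits


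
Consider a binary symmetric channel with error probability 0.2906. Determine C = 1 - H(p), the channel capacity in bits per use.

For BSC with error probability p:
C = 1 - H(p) where H(p) is binary entropy
H(0.2906) = -0.2906 × log₂(0.2906) - 0.7094 × log₂(0.7094)
H(p) = 0.8695
C = 1 - 0.8695 = 0.1305 bits/use


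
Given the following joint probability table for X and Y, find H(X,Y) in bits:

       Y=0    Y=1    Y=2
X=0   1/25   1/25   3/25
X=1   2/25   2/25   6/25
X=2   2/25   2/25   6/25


H(X,Y) = -Σ p(x,y) log₂ p(x,y)
  p(0,0)=1/25: -0.0400 × log₂(0.0400) = 0.1858
  p(0,1)=1/25: -0.0400 × log₂(0.0400) = 0.1858
  p(0,2)=3/25: -0.1200 × log₂(0.1200) = 0.3671
  p(1,0)=2/25: -0.0800 × log₂(0.0800) = 0.2915
  p(1,1)=2/25: -0.0800 × log₂(0.0800) = 0.2915
  p(1,2)=6/25: -0.2400 × log₂(0.2400) = 0.4941
  p(2,0)=2/25: -0.0800 × log₂(0.0800) = 0.2915
  p(2,1)=2/25: -0.0800 × log₂(0.0800) = 0.2915
  p(2,2)=6/25: -0.2400 × log₂(0.2400) = 0.4941
H(X,Y) = 2.8929 bits


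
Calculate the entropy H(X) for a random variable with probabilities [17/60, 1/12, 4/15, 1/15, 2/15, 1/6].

H(X) = -Σ p(x) log₂ p(x)
  -17/60 × log₂(17/60) = 0.5155
  -1/12 × log₂(1/12) = 0.2987
  -4/15 × log₂(4/15) = 0.5085
  -1/15 × log₂(1/15) = 0.2605
  -2/15 × log₂(2/15) = 0.3876
  -1/6 × log₂(1/6) = 0.4308
H(X) = 2.4016 bits


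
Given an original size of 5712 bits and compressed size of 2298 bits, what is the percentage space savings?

Space savings = (1 - Compressed/Original) × 100%
= (1 - 2298/5712) × 100%
= 59.77%


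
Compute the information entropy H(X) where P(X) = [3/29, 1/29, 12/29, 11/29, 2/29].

H(X) = -Σ p(x) log₂ p(x)
  -3/29 × log₂(3/29) = 0.3386
  -1/29 × log₂(1/29) = 0.1675
  -12/29 × log₂(12/29) = 0.5268
  -11/29 × log₂(11/29) = 0.5305
  -2/29 × log₂(2/29) = 0.2661
H(X) = 1.8294 bits


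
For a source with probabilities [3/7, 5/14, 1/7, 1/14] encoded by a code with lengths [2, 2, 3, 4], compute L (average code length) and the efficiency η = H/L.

Average length L = Σ p_i × l_i = 2.2857 bits
Entropy H = 1.7274 bits
Efficiency η = H/L × 100% = 75.57%


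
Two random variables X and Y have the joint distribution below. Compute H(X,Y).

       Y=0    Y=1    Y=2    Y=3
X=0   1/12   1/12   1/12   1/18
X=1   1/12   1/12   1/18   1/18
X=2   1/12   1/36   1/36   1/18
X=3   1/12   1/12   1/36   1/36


H(X,Y) = -Σ p(x,y) log₂ p(x,y)
  p(0,0)=1/12: -0.0833 × log₂(0.0833) = 0.2987
  p(0,1)=1/12: -0.0833 × log₂(0.0833) = 0.2987
  p(0,2)=1/12: -0.0833 × log₂(0.0833) = 0.2987
  p(0,3)=1/18: -0.0556 × log₂(0.0556) = 0.2317
  p(1,0)=1/12: -0.0833 × log₂(0.0833) = 0.2987
  p(1,1)=1/12: -0.0833 × log₂(0.0833) = 0.2987
  p(1,2)=1/18: -0.0556 × log₂(0.0556) = 0.2317
  p(1,3)=1/18: -0.0556 × log₂(0.0556) = 0.2317
  p(2,0)=1/12: -0.0833 × log₂(0.0833) = 0.2987
  p(2,1)=1/36: -0.0278 × log₂(0.0278) = 0.1436
  p(2,2)=1/36: -0.0278 × log₂(0.0278) = 0.1436
  p(2,3)=1/18: -0.0556 × log₂(0.0556) = 0.2317
  p(3,0)=1/12: -0.0833 × log₂(0.0833) = 0.2987
  p(3,1)=1/12: -0.0833 × log₂(0.0833) = 0.2987
  p(3,2)=1/36: -0.0278 × log₂(0.0278) = 0.1436
  p(3,3)=1/36: -0.0278 × log₂(0.0278) = 0.1436
H(X,Y) = 3.8911 bits


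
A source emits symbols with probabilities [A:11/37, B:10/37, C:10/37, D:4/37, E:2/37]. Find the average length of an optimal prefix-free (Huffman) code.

Huffman tree construction:
Combine smallest probabilities repeatedly
Resulting codes:
  A: 11 (length 2)
  B: 01 (length 2)
  C: 10 (length 2)
  D: 001 (length 3)
  E: 000 (length 3)
Average length = Σ p(s) × length(s) = 2.1622 bits


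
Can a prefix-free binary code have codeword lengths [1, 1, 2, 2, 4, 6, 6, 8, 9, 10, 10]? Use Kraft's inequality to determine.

Kraft inequality: Σ 2^(-l_i) ≤ 1 for prefix-free code
Calculating: 2^(-1) + 2^(-1) + 2^(-2) + 2^(-2) + 2^(-4) + 2^(-6) + 2^(-6) + 2^(-8) + 2^(-9) + 2^(-10) + 2^(-10)
= 0.5 + 0.5 + 0.25 + 0.25 + 0.0625 + 0.015625 + 0.015625 + 0.00390625 + 0.001953125 + 0.0009765625 + 0.0009765625
= 1.6016
Since 1.6016 > 1, prefix-free code does not exist


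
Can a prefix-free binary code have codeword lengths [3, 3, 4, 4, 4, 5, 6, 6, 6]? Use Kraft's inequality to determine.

Kraft inequality: Σ 2^(-l_i) ≤ 1 for prefix-free code
Calculating: 2^(-3) + 2^(-3) + 2^(-4) + 2^(-4) + 2^(-4) + 2^(-5) + 2^(-6) + 2^(-6) + 2^(-6)
= 0.125 + 0.125 + 0.0625 + 0.0625 + 0.0625 + 0.03125 + 0.015625 + 0.015625 + 0.015625
= 0.5156
Since 0.5156 ≤ 1, prefix-free code exists


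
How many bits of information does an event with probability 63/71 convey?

Information content I(x) = -log₂(p(x))
I = -log₂(63/71) = -log₂(0.8873)
I = 0.1725 bits


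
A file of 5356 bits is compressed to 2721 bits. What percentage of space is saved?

Space savings = (1 - Compressed/Original) × 100%
= (1 - 2721/5356) × 100%
= 49.20%


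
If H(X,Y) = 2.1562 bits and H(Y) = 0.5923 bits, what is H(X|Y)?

Chain rule: H(X,Y) = H(X|Y) + H(Y)
H(X|Y) = H(X,Y) - H(Y) = 2.1562 - 0.5923 = 1.5639 bits


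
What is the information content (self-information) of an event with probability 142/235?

Information content I(x) = -log₂(p(x))
I = -log₂(142/235) = -log₂(0.6043)
I = 0.7268 bits


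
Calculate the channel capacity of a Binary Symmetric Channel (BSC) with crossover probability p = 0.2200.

For BSC with error probability p:
C = 1 - H(p) where H(p) is binary entropy
H(0.2200) = -0.2200 × log₂(0.2200) - 0.7800 × log₂(0.7800)
H(p) = 0.7602
C = 1 - 0.7602 = 0.2398 bits/use


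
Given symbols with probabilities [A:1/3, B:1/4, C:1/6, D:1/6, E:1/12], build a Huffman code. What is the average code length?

Huffman tree construction:
Combine smallest probabilities repeatedly
Resulting codes:
  A: 11 (length 2)
  B: 01 (length 2)
  C: 101 (length 3)
  D: 00 (length 2)
  E: 100 (length 3)
Average length = Σ p(s) × length(s) = 2.2500 bits


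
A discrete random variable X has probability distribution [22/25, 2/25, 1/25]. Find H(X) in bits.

H(X) = -Σ p(x) log₂ p(x)
  -22/25 × log₂(22/25) = 0.1623
  -2/25 × log₂(2/25) = 0.2915
  -1/25 × log₂(1/25) = 0.1858
H(X) = 0.6396 bits


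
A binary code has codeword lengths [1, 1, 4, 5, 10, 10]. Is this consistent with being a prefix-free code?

Kraft inequality: Σ 2^(-l_i) ≤ 1 for prefix-free code
Calculating: 2^(-1) + 2^(-1) + 2^(-4) + 2^(-5) + 2^(-10) + 2^(-10)
= 0.5 + 0.5 + 0.0625 + 0.03125 + 0.0009765625 + 0.0009765625
= 1.0957
Since 1.0957 > 1, prefix-free code does not exist


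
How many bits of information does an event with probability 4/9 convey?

Information content I(x) = -log₂(p(x))
I = -log₂(4/9) = -log₂(0.4444)
I = 1.1699 bits


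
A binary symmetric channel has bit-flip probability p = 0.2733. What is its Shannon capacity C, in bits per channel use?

For BSC with error probability p:
C = 1 - H(p) where H(p) is binary entropy
H(0.2733) = -0.2733 × log₂(0.2733) - 0.7267 × log₂(0.7267)
H(p) = 0.8462
C = 1 - 0.8462 = 0.1538 bits/use


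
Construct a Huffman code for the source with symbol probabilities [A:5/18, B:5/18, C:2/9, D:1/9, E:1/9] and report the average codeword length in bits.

Huffman tree construction:
Combine smallest probabilities repeatedly
Resulting codes:
  A: 10 (length 2)
  B: 11 (length 2)
  C: 00 (length 2)
  D: 010 (length 3)
  E: 011 (length 3)
Average length = Σ p(s) × length(s) = 2.2222 bits


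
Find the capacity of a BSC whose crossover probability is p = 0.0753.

For BSC with error probability p:
C = 1 - H(p) where H(p) is binary entropy
H(0.0753) = -0.0753 × log₂(0.0753) - 0.9247 × log₂(0.9247)
H(p) = 0.3854
C = 1 - 0.3854 = 0.6146 bits/use


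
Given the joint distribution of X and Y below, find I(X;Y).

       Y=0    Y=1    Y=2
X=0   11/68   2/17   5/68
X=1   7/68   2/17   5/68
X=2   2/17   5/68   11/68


H(X) = 1.5799, H(Y) = 1.5773, H(X,Y) = 3.1082
I(X;Y) = H(X) + H(Y) - H(X,Y) = 0.0490 bits


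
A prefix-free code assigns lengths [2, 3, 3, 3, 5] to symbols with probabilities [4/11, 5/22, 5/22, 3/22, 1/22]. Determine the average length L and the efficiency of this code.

Average length L = Σ p_i × l_i = 2.7273 bits
Entropy H = 2.0970 bits
Efficiency η = H/L × 100% = 76.89%


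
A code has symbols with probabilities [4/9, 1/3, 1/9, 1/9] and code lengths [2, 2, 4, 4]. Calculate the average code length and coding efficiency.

Average length L = Σ p_i × l_i = 2.4444 bits
Entropy H = 1.7527 bits
Efficiency η = H/L × 100% = 71.70%


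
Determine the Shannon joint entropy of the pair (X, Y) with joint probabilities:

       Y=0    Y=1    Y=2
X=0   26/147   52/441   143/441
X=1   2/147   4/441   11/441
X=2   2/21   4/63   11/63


H(X,Y) = -Σ p(x,y) log₂ p(x,y)
  p(0,0)=26/147: -0.1769 × log₂(0.1769) = 0.4420
  p(0,1)=52/441: -0.1179 × log₂(0.1179) = 0.3637
  p(0,2)=143/441: -0.3243 × log₂(0.3243) = 0.5269
  p(1,0)=2/147: -0.0136 × log₂(0.0136) = 0.0843
  p(1,1)=4/441: -0.0091 × log₂(0.0091) = 0.0615
  p(1,2)=11/441: -0.0249 × log₂(0.0249) = 0.1328
  p(2,0)=2/21: -0.0952 × log₂(0.0952) = 0.3231
  p(2,1)=4/63: -0.0635 × log₂(0.0635) = 0.2525
  p(2,2)=11/63: -0.1746 × log₂(0.1746) = 0.4396
H(X,Y) = 2.6265 bits


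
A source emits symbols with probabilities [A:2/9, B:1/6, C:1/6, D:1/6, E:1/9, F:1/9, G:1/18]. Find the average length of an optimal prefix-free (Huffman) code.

Huffman tree construction:
Combine smallest probabilities repeatedly
Resulting codes:
  A: 01 (length 2)
  B: 101 (length 3)
  C: 110 (length 3)
  D: 111 (length 3)
  E: 001 (length 3)
  F: 100 (length 3)
  G: 000 (length 3)
Average length = Σ p(s) × length(s) = 2.7778 bits


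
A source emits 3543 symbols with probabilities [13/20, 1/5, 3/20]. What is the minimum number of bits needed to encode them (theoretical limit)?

Entropy H = 1.2789 bits/symbol
Minimum bits = H × n = 1.2789 × 3543
= 4531.14 bits


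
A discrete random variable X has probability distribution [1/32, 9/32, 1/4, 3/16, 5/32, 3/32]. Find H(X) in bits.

H(X) = -Σ p(x) log₂ p(x)
  -1/32 × log₂(1/32) = 0.1562
  -9/32 × log₂(9/32) = 0.5147
  -1/4 × log₂(1/4) = 0.5000
  -3/16 × log₂(3/16) = 0.4528
  -5/32 × log₂(5/32) = 0.4184
  -3/32 × log₂(3/32) = 0.3202
H(X) = 2.3624 bits


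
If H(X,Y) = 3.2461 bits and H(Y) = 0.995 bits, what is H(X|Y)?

Chain rule: H(X,Y) = H(X|Y) + H(Y)
H(X|Y) = H(X,Y) - H(Y) = 3.2461 - 0.995 = 2.2511 bits


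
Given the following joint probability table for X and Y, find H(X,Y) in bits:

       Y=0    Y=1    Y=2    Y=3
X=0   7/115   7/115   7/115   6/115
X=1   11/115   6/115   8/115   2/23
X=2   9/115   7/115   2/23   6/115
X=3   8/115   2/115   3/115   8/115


H(X,Y) = -Σ p(x,y) log₂ p(x,y)
  p(0,0)=7/115: -0.0609 × log₂(0.0609) = 0.2458
  p(0,1)=7/115: -0.0609 × log₂(0.0609) = 0.2458
  p(0,2)=7/115: -0.0609 × log₂(0.0609) = 0.2458
  p(0,3)=6/115: -0.0522 × log₂(0.0522) = 0.2223
  p(1,0)=11/115: -0.0957 × log₂(0.0957) = 0.3239
  p(1,1)=6/115: -0.0522 × log₂(0.0522) = 0.2223
  p(1,2)=8/115: -0.0696 × log₂(0.0696) = 0.2675
  p(1,3)=2/23: -0.0870 × log₂(0.0870) = 0.3064
  p(2,0)=9/115: -0.0783 × log₂(0.0783) = 0.2877
  p(2,1)=7/115: -0.0609 × log₂(0.0609) = 0.2458
  p(2,2)=2/23: -0.0870 × log₂(0.0870) = 0.3064
  p(2,3)=6/115: -0.0522 × log₂(0.0522) = 0.2223
  p(3,0)=8/115: -0.0696 × log₂(0.0696) = 0.2675
  p(3,1)=2/115: -0.0174 × log₂(0.0174) = 0.1017
  p(3,2)=3/115: -0.0261 × log₂(0.0261) = 0.1372
  p(3,3)=8/115: -0.0696 × log₂(0.0696) = 0.2675
H(X,Y) = 3.9158 bits


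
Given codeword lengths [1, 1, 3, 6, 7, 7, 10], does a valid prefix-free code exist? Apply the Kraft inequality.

Kraft inequality: Σ 2^(-l_i) ≤ 1 for prefix-free code
Calculating: 2^(-1) + 2^(-1) + 2^(-3) + 2^(-6) + 2^(-7) + 2^(-7) + 2^(-10)
= 0.5 + 0.5 + 0.125 + 0.015625 + 0.0078125 + 0.0078125 + 0.0009765625
= 1.1572
Since 1.1572 > 1, prefix-free code does not exist


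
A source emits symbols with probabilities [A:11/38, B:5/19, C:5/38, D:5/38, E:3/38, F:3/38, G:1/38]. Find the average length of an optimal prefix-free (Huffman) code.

Huffman tree construction:
Combine smallest probabilities repeatedly
Resulting codes:
  A: 11 (length 2)
  B: 01 (length 2)
  C: 100 (length 3)
  D: 101 (length 3)
  E: 0011 (length 4)
  F: 000 (length 3)
  G: 0010 (length 4)
Average length = Σ p(s) × length(s) = 2.5526 bits


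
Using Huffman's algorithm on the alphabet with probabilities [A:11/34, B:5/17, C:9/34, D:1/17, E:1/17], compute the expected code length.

Huffman tree construction:
Combine smallest probabilities repeatedly
Resulting codes:
  A: 11 (length 2)
  B: 10 (length 2)
  C: 01 (length 2)
  D: 000 (length 3)
  E: 001 (length 3)
Average length = Σ p(s) × length(s) = 2.1176 bits


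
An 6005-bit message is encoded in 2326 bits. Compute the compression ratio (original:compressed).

Compression ratio = Original / Compressed
= 6005 / 2326 = 2.58:1


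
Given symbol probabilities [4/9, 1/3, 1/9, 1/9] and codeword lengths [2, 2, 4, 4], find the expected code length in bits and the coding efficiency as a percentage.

Average length L = Σ p_i × l_i = 2.4444 bits
Entropy H = 1.7527 bits
Efficiency η = H/L × 100% = 71.70%


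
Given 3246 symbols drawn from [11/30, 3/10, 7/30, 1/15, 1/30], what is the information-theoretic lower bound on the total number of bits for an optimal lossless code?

Entropy H = 1.9657 bits/symbol
Minimum bits = H × n = 1.9657 × 3246
= 6380.79 bits


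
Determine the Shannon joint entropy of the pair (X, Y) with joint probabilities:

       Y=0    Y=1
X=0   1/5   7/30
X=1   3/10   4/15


H(X,Y) = -Σ p(x,y) log₂ p(x,y)
  p(0,0)=1/5: -0.2000 × log₂(0.2000) = 0.4644
  p(0,1)=7/30: -0.2333 × log₂(0.2333) = 0.4899
  p(1,0)=3/10: -0.3000 × log₂(0.3000) = 0.5211
  p(1,1)=4/15: -0.2667 × log₂(0.2667) = 0.5085
H(X,Y) = 1.9839 bits


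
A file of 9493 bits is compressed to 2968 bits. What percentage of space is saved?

Space savings = (1 - Compressed/Original) × 100%
= (1 - 2968/9493) × 100%
= 68.73%


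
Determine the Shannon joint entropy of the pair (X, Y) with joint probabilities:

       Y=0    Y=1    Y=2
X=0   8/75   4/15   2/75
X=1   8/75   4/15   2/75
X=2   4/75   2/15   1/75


H(X,Y) = -Σ p(x,y) log₂ p(x,y)
  p(0,0)=8/75: -0.1067 × log₂(0.1067) = 0.3444
  p(0,1)=4/15: -0.2667 × log₂(0.2667) = 0.5085
  p(0,2)=2/75: -0.0267 × log₂(0.0267) = 0.1394
  p(1,0)=8/75: -0.1067 × log₂(0.1067) = 0.3444
  p(1,1)=4/15: -0.2667 × log₂(0.2667) = 0.5085
  p(1,2)=2/75: -0.0267 × log₂(0.0267) = 0.1394
  p(2,0)=4/75: -0.0533 × log₂(0.0533) = 0.2255
  p(2,1)=2/15: -0.1333 × log₂(0.1333) = 0.3876
  p(2,2)=1/75: -0.0133 × log₂(0.0133) = 0.0831
H(X,Y) = 2.6809 bits


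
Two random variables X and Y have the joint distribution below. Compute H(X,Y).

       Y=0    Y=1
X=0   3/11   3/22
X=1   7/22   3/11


H(X,Y) = -Σ p(x,y) log₂ p(x,y)
  p(0,0)=3/11: -0.2727 × log₂(0.2727) = 0.5112
  p(0,1)=3/22: -0.1364 × log₂(0.1364) = 0.3920
  p(1,0)=7/22: -0.3182 × log₂(0.3182) = 0.5257
  p(1,1)=3/11: -0.2727 × log₂(0.2727) = 0.5112
H(X,Y) = 1.9401 bits


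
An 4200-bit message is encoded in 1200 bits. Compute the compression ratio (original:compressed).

Compression ratio = Original / Compressed
= 4200 / 1200 = 3.50:1


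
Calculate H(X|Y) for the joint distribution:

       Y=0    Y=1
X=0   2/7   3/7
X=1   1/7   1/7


H(X|Y) = Σ_y p(y) H(X|Y=y)
  p(Y=0) = 3/7, H(X|Y=0) = 0.9183
  p(Y=1) = 4/7, H(X|Y=1) = 0.8113
H(X|Y) = 0.4286×0.9183 + 0.5714×0.8113 = 0.8571 bits


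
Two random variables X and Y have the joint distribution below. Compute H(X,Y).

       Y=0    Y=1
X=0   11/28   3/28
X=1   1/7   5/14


H(X,Y) = -Σ p(x,y) log₂ p(x,y)
  p(0,0)=11/28: -0.3929 × log₂(0.3929) = 0.5295
  p(0,1)=3/28: -0.1071 × log₂(0.1071) = 0.3453
  p(1,0)=1/7: -0.1429 × log₂(0.1429) = 0.4011
  p(1,1)=5/14: -0.3571 × log₂(0.3571) = 0.5305
H(X,Y) = 1.8064 bits


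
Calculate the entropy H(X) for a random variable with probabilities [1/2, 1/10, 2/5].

H(X) = -Σ p(x) log₂ p(x)
  -1/2 × log₂(1/2) = 0.5000
  -1/10 × log₂(1/10) = 0.3322
  -2/5 × log₂(2/5) = 0.5288
H(X) = 1.3610 bits


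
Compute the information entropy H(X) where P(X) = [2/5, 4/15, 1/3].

H(X) = -Σ p(x) log₂ p(x)
  -2/5 × log₂(2/5) = 0.5288
  -4/15 × log₂(4/15) = 0.5085
  -1/3 × log₂(1/3) = 0.5283
H(X) = 1.5656 bits


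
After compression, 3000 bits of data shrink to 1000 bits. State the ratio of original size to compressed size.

Compression ratio = Original / Compressed
= 3000 / 1000 = 3.00:1


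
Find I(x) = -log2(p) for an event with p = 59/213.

Information content I(x) = -log₂(p(x))
I = -log₂(59/213) = -log₂(0.2770)
I = 1.8521 bits


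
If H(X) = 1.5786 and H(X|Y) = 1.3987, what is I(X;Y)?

I(X;Y) = H(X) - H(X|Y)
I(X;Y) = 1.5786 - 1.3987 = 0.1799 bits


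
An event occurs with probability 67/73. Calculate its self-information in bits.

Information content I(x) = -log₂(p(x))
I = -log₂(67/73) = -log₂(0.9178)
I = 0.1237 bits


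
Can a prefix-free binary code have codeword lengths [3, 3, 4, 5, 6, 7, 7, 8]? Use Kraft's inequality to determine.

Kraft inequality: Σ 2^(-l_i) ≤ 1 for prefix-free code
Calculating: 2^(-3) + 2^(-3) + 2^(-4) + 2^(-5) + 2^(-6) + 2^(-7) + 2^(-7) + 2^(-8)
= 0.125 + 0.125 + 0.0625 + 0.03125 + 0.015625 + 0.0078125 + 0.0078125 + 0.00390625
= 0.3789
Since 0.3789 ≤ 1, prefix-free code exists


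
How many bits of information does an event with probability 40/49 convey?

Information content I(x) = -log₂(p(x))
I = -log₂(40/49) = -log₂(0.8163)
I = 0.2928 bits


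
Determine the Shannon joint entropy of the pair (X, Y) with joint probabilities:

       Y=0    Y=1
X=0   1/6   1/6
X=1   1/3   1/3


H(X,Y) = -Σ p(x,y) log₂ p(x,y)
  p(0,0)=1/6: -0.1667 × log₂(0.1667) = 0.4308
  p(0,1)=1/6: -0.1667 × log₂(0.1667) = 0.4308
  p(1,0)=1/3: -0.3333 × log₂(0.3333) = 0.5283
  p(1,1)=1/3: -0.3333 × log₂(0.3333) = 0.5283
H(X,Y) = 1.9183 bits


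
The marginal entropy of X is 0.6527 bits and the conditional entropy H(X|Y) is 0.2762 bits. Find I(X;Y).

I(X;Y) = H(X) - H(X|Y)
I(X;Y) = 0.6527 - 0.2762 = 0.3765 bits


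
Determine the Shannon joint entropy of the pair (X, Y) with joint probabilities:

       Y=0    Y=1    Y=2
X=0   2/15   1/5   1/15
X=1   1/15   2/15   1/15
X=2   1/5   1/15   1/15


H(X,Y) = -Σ p(x,y) log₂ p(x,y)
  p(0,0)=2/15: -0.1333 × log₂(0.1333) = 0.3876
  p(0,1)=1/5: -0.2000 × log₂(0.2000) = 0.4644
  p(0,2)=1/15: -0.0667 × log₂(0.0667) = 0.2605
  p(1,0)=1/15: -0.0667 × log₂(0.0667) = 0.2605
  p(1,1)=2/15: -0.1333 × log₂(0.1333) = 0.3876
  p(1,2)=1/15: -0.0667 × log₂(0.0667) = 0.2605
  p(2,0)=1/5: -0.2000 × log₂(0.2000) = 0.4644
  p(2,1)=1/15: -0.0667 × log₂(0.0667) = 0.2605
  p(2,2)=1/15: -0.0667 × log₂(0.0667) = 0.2605
H(X,Y) = 3.0062 bits


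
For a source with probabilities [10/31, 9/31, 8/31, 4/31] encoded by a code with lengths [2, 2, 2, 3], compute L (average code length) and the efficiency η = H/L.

Average length L = Σ p_i × l_i = 2.1290 bits
Entropy H = 1.9300 bits
Efficiency η = H/L × 100% = 90.65%


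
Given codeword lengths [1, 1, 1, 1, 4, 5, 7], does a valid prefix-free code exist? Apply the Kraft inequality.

Kraft inequality: Σ 2^(-l_i) ≤ 1 for prefix-free code
Calculating: 2^(-1) + 2^(-1) + 2^(-1) + 2^(-1) + 2^(-4) + 2^(-5) + 2^(-7)
= 0.5 + 0.5 + 0.5 + 0.5 + 0.0625 + 0.03125 + 0.0078125
= 2.1016
Since 2.1016 > 1, prefix-free code does not exist


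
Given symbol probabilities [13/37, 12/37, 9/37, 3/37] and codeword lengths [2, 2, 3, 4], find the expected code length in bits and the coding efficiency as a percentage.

Average length L = Σ p_i × l_i = 2.4054 bits
Entropy H = 1.8470 bits
Efficiency η = H/L × 100% = 76.79%


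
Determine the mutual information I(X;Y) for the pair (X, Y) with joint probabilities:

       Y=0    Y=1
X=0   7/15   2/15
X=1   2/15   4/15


H(X) = 0.9710, H(Y) = 0.9710, H(X,Y) = 1.7968
I(X;Y) = H(X) + H(Y) - H(X,Y) = 0.1451 bits


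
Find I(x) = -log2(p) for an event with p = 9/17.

Information content I(x) = -log₂(p(x))
I = -log₂(9/17) = -log₂(0.5294)
I = 0.9175 bits


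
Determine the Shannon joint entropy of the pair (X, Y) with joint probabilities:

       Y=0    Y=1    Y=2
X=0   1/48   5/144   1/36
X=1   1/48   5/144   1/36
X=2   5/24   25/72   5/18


H(X,Y) = -Σ p(x,y) log₂ p(x,y)
  p(0,0)=1/48: -0.0208 × log₂(0.0208) = 0.1164
  p(0,1)=5/144: -0.0347 × log₂(0.0347) = 0.1683
  p(0,2)=1/36: -0.0278 × log₂(0.0278) = 0.1436
  p(1,0)=1/48: -0.0208 × log₂(0.0208) = 0.1164
  p(1,1)=5/144: -0.0347 × log₂(0.0347) = 0.1683
  p(1,2)=1/36: -0.0278 × log₂(0.0278) = 0.1436
  p(2,0)=5/24: -0.2083 × log₂(0.2083) = 0.4715
  p(2,1)=25/72: -0.3472 × log₂(0.3472) = 0.5299
  p(2,2)=5/18: -0.2778 × log₂(0.2778) = 0.5133
H(X,Y) = 2.3713 bits


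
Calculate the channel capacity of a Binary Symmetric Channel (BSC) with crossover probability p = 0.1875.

For BSC with error probability p:
C = 1 - H(p) where H(p) is binary entropy
H(0.1875) = -0.1875 × log₂(0.1875) - 0.8125 × log₂(0.8125)
H(p) = 0.6962
C = 1 - 0.6962 = 0.3038 bits/use


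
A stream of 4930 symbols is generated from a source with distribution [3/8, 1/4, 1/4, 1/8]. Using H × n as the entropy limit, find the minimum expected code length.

Entropy H = 1.9056 bits/symbol
Minimum bits = H × n = 1.9056 × 4930
= 9394.80 bits


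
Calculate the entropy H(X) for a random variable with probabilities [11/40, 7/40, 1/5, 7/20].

H(X) = -Σ p(x) log₂ p(x)
  -11/40 × log₂(11/40) = 0.5122
  -7/40 × log₂(7/40) = 0.4401
  -1/5 × log₂(1/5) = 0.4644
  -7/20 × log₂(7/20) = 0.5301
H(X) = 1.9467 bits
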